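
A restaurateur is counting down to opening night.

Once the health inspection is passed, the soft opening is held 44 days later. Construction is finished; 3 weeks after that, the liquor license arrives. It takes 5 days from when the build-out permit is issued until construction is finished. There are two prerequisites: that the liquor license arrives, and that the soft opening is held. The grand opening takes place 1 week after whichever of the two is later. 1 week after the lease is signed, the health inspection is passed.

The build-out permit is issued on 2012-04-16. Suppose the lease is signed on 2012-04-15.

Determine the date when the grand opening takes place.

2012-06-12

The build-out permit is issued: Apr 16, 2012.
Construction is finished: Apr 16, 2012 + 5 days = Apr 21, 2012.
The liquor license arrives: Apr 21, 2012 + 3 weeks = May 12, 2012.
The lease is signed: Apr 15, 2012.
The health inspection is passed: Apr 15, 2012 + 1 week = Apr 22, 2012.
The soft opening is held: Apr 22, 2012 + 44 days = Jun 5, 2012.
Both prerequisites met — the liquor license arrives (May 12, 2012), the soft opening is held (Jun 5, 2012); the later is Jun 5, 2012.
The grand opening takes place: Jun 5, 2012 + 1 week = Jun 12, 2012.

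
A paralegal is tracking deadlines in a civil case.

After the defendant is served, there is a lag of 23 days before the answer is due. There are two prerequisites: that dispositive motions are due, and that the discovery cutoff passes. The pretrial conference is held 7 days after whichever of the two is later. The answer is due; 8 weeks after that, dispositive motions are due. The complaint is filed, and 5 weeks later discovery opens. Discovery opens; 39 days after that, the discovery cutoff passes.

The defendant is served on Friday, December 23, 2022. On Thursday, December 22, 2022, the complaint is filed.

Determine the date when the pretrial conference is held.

The defendant is served: Dec 23, 2022.
The answer is due: Dec 23, 2022 + 23 days = Jan 15, 2023.
Dispositive motions are due: Jan 15, 2023 + 8 weeks = Mar 12, 2023.
The complaint is filed: Dec 22, 2022.
Discovery opens: Dec 22, 2022 + 5 weeks = Jan 26, 2023.
The discovery cutoff passes: Jan 26, 2023 + 39 days = Mar 6, 2023.
Both prerequisites met — dispositive motions are due (Mar 12, 2023), the discovery cutoff passes (Mar 6, 2023); the later is Mar 12, 2023.
The pretrial conference is held: Mar 12, 2023 + 7 days = Mar 19, 2023.

Sunday, March 19, 2023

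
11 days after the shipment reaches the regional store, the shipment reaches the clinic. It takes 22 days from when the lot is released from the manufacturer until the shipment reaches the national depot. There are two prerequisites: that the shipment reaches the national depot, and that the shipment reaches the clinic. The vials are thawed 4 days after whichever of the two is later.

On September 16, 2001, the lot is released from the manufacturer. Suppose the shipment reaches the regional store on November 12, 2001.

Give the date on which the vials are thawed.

November 27, 2001

The lot is released from the manufacturer: Sep 16, 2001.
The shipment reaches the national depot: Sep 16, 2001 + 22 days = Oct 8, 2001.
The shipment reaches the regional store: Nov 12, 2001.
The shipment reaches the clinic: Nov 12, 2001 + 11 days = Nov 23, 2001.
Both prerequisites met — the shipment reaches the national depot (Oct 8, 2001), the shipment reaches the clinic (Nov 23, 2001); the later is Nov 23, 2001.
The vials are thawed: Nov 23, 2001 + 4 days = Nov 27, 2001.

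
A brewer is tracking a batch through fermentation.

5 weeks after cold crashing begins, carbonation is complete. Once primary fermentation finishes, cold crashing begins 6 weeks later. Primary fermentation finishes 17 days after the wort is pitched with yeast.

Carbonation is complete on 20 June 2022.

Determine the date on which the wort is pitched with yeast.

Carbonation is complete: Jun 20, 2022.
Cold crashing begins: Jun 20, 2022 − 5 weeks = May 16, 2022.
Primary fermentation finishes: May 16, 2022 − 6 weeks = Apr 4, 2022.
The wort is pitched with yeast: Apr 4, 2022 − 17 days = Mar 18, 2022.

18 March 2022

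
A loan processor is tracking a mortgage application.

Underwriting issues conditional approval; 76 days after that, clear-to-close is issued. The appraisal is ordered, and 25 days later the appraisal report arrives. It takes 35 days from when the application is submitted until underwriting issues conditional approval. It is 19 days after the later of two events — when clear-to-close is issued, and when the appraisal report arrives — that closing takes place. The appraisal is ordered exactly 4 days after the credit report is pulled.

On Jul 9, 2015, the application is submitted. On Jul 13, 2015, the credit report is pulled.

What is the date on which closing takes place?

The application is submitted: Jul 9, 2015.
Underwriting issues conditional approval: Jul 9, 2015 + 35 days = Aug 13, 2015.
Clear-to-close is issued: Aug 13, 2015 + 76 days = Oct 28, 2015.
The credit report is pulled: Jul 13, 2015.
The appraisal is ordered: Jul 13, 2015 + 4 days = Jul 17, 2015.
The appraisal report arrives: Jul 17, 2015 + 25 days = Aug 11, 2015.
Both prerequisites met — clear-to-close is issued (Oct 28, 2015), the appraisal report arrives (Aug 11, 2015); the later is Oct 28, 2015.
Closing takes place: Oct 28, 2015 + 19 days = Nov 16, 2015.

Nov 16, 2015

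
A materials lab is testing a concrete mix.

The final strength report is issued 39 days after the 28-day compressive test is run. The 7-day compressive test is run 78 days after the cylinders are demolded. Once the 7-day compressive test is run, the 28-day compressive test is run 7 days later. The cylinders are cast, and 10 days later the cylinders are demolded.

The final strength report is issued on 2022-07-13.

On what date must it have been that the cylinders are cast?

2022-03-01

The final strength report is issued: Jul 13, 2022.
The 28-day compressive test is run: Jul 13, 2022 − 39 days = Jun 4, 2022.
The 7-day compressive test is run: Jun 4, 2022 − 7 days = May 28, 2022.
The cylinders are demolded: May 28, 2022 − 78 days = Mar 11, 2022.
The cylinders are cast: Mar 11, 2022 − 10 days = Mar 1, 2022.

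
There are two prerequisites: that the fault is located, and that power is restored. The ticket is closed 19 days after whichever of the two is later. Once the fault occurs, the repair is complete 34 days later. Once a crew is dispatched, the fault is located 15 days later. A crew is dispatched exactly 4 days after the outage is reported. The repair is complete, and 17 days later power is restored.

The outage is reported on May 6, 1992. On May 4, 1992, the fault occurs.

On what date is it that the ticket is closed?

The outage is reported: May 6, 1992.
A crew is dispatched: May 6, 1992 + 4 days = May 10, 1992.
The fault is located: May 10, 1992 + 15 days = May 25, 1992.
The fault occurs: May 4, 1992.
The repair is complete: May 4, 1992 + 34 days = Jun 7, 1992.
Power is restored: Jun 7, 1992 + 17 days = Jun 24, 1992.
Both prerequisites met — the fault is located (May 25, 1992), power is restored (Jun 24, 1992); the later is Jun 24, 1992.
The ticket is closed: Jun 24, 1992 + 19 days = Jul 13, 1992.

Jul 13, 1992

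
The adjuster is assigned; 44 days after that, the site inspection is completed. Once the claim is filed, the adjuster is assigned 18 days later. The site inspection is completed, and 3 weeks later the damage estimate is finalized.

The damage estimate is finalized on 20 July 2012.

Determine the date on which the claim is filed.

The damage estimate is finalized: Jul 20, 2012.
The site inspection is completed: Jul 20, 2012 − 3 weeks = Jun 29, 2012.
The adjuster is assigned: Jun 29, 2012 − 44 days = May 16, 2012.
The claim is filed: May 16, 2012 − 18 days = Apr 28, 2012.

28 April 2012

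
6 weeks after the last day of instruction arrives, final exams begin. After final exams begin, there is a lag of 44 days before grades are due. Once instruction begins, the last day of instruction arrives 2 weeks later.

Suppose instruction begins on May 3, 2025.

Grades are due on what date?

August 11, 2025

Instruction begins: May 3, 2025.
The last day of instruction arrives: May 3, 2025 + 2 weeks = May 17, 2025.
Final exams begin: May 17, 2025 + 6 weeks = Jun 28, 2025.
Grades are due: Jun 28, 2025 + 44 days = Aug 11, 2025.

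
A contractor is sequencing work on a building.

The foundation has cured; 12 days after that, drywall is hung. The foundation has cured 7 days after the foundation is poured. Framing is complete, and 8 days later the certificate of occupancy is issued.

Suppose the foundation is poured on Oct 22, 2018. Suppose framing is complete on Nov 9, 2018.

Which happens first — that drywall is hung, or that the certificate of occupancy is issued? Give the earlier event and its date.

Drywall is hung — Nov 10, 2018

The foundation is poured: Oct 22, 2018.
The foundation has cured: Oct 22, 2018 + 7 days = Oct 29, 2018.
Drywall is hung: Oct 29, 2018 + 12 days = Nov 10, 2018.
Framing is complete: Nov 9, 2018.
The certificate of occupancy is issued: Nov 9, 2018 + 8 days = Nov 17, 2018.
Comparing: drywall is hung on Nov 10, 2018 vs the certificate of occupancy is issued on Nov 17, 2018. Earlier: drywall is hung.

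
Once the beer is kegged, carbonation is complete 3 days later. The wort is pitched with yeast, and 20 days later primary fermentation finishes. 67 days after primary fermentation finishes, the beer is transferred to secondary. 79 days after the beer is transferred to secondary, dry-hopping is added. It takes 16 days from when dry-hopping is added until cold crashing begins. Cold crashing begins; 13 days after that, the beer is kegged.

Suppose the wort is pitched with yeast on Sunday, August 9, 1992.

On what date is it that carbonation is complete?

Tuesday, February 23, 1993

The wort is pitched with yeast: Aug 9, 1992.
Primary fermentation finishes: Aug 9, 1992 + 20 days = Aug 29, 1992.
The beer is transferred to secondary: Aug 29, 1992 + 67 days = Nov 4, 1992.
Dry-hopping is added: Nov 4, 1992 + 79 days = Jan 22, 1993.
Cold crashing begins: Jan 22, 1993 + 16 days = Feb 7, 1993.
The beer is kegged: Feb 7, 1993 + 13 days = Feb 20, 1993.
Carbonation is complete: Feb 20, 1993 + 3 days = Feb 23, 1993.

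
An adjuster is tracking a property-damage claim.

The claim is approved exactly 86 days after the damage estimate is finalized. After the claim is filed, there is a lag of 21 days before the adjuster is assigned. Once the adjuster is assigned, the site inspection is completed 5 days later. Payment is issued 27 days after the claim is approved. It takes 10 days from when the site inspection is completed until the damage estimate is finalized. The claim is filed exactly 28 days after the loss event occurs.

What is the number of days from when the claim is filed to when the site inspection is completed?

Causal path: the claim is filed → the adjuster is assigned → the site inspection is completed.
Total delay along the path: 21 + 5 = 26 days.

26 days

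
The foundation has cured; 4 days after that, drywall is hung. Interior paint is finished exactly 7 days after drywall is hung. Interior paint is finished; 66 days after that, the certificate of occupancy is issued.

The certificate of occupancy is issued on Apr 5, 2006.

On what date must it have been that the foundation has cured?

The certificate of occupancy is issued: Apr 5, 2006.
Interior paint is finished: Apr 5, 2006 − 66 days = Jan 29, 2006.
Drywall is hung: Jan 29, 2006 − 7 days = Jan 22, 2006.
The foundation has cured: Jan 22, 2006 − 4 days = Jan 18, 2006.

Jan 18, 2006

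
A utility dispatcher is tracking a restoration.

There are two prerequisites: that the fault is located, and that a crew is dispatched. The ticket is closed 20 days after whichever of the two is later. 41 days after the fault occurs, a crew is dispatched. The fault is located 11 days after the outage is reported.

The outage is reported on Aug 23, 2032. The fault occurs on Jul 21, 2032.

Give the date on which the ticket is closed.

Sep 23, 2032

The outage is reported: Aug 23, 2032.
The fault is located: Aug 23, 2032 + 11 days = Sep 3, 2032.
The fault occurs: Jul 21, 2032.
A crew is dispatched: Jul 21, 2032 + 41 days = Aug 31, 2032.
Both prerequisites met — the fault is located (Sep 3, 2032), a crew is dispatched (Aug 31, 2032); the later is Sep 3, 2032.
The ticket is closed: Sep 3, 2032 + 20 days = Sep 23, 2032.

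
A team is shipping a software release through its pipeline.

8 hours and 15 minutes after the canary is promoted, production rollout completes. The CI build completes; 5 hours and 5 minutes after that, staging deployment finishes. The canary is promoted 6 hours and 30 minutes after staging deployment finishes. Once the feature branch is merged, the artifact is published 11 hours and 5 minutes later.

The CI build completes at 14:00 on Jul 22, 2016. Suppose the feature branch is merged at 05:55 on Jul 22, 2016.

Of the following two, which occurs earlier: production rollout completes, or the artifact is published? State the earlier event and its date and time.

The artifact is published — 17:00 on Jul 22, 2016

The CI build completes: 14:00 Jul 22, 2016.
Staging deployment finishes: 14:00 Jul 22, 2016 + 5h05m = 19:05 Jul 22, 2016.
The canary is promoted: 19:05 Jul 22, 2016 + 6h30m = 01:35 Jul 23, 2016.
Production rollout completes: 01:35 Jul 23, 2016 + 8h15m = 09:50 Jul 23, 2016.
The feature branch is merged: 05:55 Jul 22, 2016.
The artifact is published: 05:55 Jul 22, 2016 + 11h05m = 17:00 Jul 22, 2016.
Comparing: production rollout completes at 09:50 Jul 23, 2016 vs the artifact is published at 17:00 Jul 22, 2016. Earlier: the artifact is published.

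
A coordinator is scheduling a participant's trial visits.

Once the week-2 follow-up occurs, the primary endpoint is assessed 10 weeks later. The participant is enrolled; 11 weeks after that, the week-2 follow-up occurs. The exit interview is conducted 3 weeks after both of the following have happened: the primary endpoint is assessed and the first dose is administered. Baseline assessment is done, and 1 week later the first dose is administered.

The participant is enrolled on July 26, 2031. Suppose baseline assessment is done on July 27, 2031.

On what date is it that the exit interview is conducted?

January 10, 2032

The participant is enrolled: Jul 26, 2031.
The week-2 follow-up occurs: Jul 26, 2031 + 11 weeks = Oct 11, 2031.
The primary endpoint is assessed: Oct 11, 2031 + 10 weeks = Dec 20, 2031.
Baseline assessment is done: Jul 27, 2031.
The first dose is administered: Jul 27, 2031 + 1 week = Aug 3, 2031.
Both prerequisites met — the primary endpoint is assessed (Dec 20, 2031), the first dose is administered (Aug 3, 2031); the later is Dec 20, 2031.
The exit interview is conducted: Dec 20, 2031 + 3 weeks = Jan 10, 2032.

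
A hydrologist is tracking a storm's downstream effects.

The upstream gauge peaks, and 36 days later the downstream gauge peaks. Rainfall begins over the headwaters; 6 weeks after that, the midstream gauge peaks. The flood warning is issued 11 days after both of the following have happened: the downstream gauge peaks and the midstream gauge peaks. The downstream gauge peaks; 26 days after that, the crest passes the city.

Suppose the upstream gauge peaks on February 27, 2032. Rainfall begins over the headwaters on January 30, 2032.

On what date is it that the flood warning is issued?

April 14, 2032

The upstream gauge peaks: Feb 27, 2032.
The downstream gauge peaks: Feb 27, 2032 + 36 days = Apr 3, 2032.
Rainfall begins over the headwaters: Jan 30, 2032.
The midstream gauge peaks: Jan 30, 2032 + 6 weeks = Mar 12, 2032.
Both prerequisites met — the downstream gauge peaks (Apr 3, 2032), the midstream gauge peaks (Mar 12, 2032); the later is Apr 3, 2032.
The flood warning is issued: Apr 3, 2032 + 11 days = Apr 14, 2032.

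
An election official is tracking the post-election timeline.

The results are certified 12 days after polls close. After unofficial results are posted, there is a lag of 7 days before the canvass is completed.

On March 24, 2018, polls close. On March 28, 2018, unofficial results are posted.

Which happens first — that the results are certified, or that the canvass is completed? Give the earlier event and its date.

The canvass is completed — April 4, 2018

Polls close: Mar 24, 2018.
The results are certified: Mar 24, 2018 + 12 days = Apr 5, 2018.
Unofficial results are posted: Mar 28, 2018.
The canvass is completed: Mar 28, 2018 + 7 days = Apr 4, 2018.
Comparing: the results are certified on Apr 5, 2018 vs the canvass is completed on Apr 4, 2018. Earlier: the canvass is completed.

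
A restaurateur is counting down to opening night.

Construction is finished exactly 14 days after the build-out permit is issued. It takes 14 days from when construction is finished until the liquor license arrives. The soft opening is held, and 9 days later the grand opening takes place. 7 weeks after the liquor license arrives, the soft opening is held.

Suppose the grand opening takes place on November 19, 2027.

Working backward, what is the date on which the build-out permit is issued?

The grand opening takes place: Nov 19, 2027.
The soft opening is held: Nov 19, 2027 − 9 days = Nov 10, 2027.
The liquor license arrives: Nov 10, 2027 − 7 weeks = Sep 22, 2027.
Construction is finished: Sep 22, 2027 − 14 days = Sep 8, 2027.
The build-out permit is issued: Sep 8, 2027 − 14 days = Aug 25, 2027.

August 25, 2027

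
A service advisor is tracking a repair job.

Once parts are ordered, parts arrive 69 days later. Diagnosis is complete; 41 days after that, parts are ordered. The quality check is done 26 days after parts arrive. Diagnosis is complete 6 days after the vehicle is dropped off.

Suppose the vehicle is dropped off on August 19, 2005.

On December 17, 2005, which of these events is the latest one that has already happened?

Parts arrive

The vehicle is dropped off: Aug 19, 2005.
Diagnosis is complete: Aug 19, 2005 + 6 days = Aug 25, 2005.
Parts are ordered: Aug 25, 2005 + 41 days = Oct 5, 2005.
Parts arrive: Oct 5, 2005 + 69 days = Dec 13, 2005.
The quality check is done: Dec 13, 2005 + 26 days = Jan 8, 2006.
Dec 17, 2005 falls between when parts arrive (Dec 13, 2005) and when the quality check is done (Jan 8, 2006).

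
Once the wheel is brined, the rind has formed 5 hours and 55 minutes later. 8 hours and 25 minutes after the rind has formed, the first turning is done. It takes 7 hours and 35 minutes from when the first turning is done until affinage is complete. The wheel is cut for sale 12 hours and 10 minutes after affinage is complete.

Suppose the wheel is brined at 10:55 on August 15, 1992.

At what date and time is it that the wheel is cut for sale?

21:00 on August 16, 1992

The wheel is brined: 10:55 Aug 15, 1992.
The rind has formed: 10:55 Aug 15, 1992 + 5h55m = 16:50 Aug 15, 1992.
The first turning is done: 16:50 Aug 15, 1992 + 8h25m = 01:15 Aug 16, 1992.
Affinage is complete: 01:15 Aug 16, 1992 + 7h35m = 08:50 Aug 16, 1992.
The wheel is cut for sale: 08:50 Aug 16, 1992 + 12h10m = 21:00 Aug 16, 1992.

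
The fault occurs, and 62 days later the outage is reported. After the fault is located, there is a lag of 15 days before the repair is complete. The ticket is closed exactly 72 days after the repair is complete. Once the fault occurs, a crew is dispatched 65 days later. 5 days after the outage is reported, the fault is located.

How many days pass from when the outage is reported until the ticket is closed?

92 days

Causal path: the outage is reported → the fault is located → the repair is complete → the ticket is closed.
Total delay along the path: 5 + 15 + 72 = 92 days.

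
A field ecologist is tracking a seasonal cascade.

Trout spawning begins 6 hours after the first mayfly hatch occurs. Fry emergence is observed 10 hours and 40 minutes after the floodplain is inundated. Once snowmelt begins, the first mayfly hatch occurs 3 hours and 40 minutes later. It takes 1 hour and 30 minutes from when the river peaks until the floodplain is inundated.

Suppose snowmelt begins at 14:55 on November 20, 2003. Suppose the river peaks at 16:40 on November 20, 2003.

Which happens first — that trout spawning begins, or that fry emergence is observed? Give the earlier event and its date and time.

Snowmelt begins: 14:55 Nov 20, 2003.
The first mayfly hatch occurs: 14:55 Nov 20, 2003 + 3h40m = 18:35 Nov 20, 2003.
Trout spawning begins: 18:35 Nov 20, 2003 + 6h = 00:35 Nov 21, 2003.
The river peaks: 16:40 Nov 20, 2003.
The floodplain is inundated: 16:40 Nov 20, 2003 + 1h30m = 18:10 Nov 20, 2003.
Fry emergence is observed: 18:10 Nov 20, 2003 + 10h40m = 04:50 Nov 21, 2003.
Comparing: trout spawning begins at 00:35 Nov 21, 2003 vs fry emergence is observed at 04:50 Nov 21, 2003. Earlier: trout spawning begins.

Trout spawning begins — 00:35 on November 21, 2003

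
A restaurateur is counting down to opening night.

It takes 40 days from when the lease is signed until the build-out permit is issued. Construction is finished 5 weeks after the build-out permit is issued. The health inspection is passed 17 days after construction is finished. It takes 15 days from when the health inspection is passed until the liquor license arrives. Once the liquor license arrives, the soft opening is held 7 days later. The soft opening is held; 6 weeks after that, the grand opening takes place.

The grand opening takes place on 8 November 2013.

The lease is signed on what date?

The grand opening takes place: Nov 8, 2013.
The soft opening is held: Nov 8, 2013 − 6 weeks = Sep 27, 2013.
The liquor license arrives: Sep 27, 2013 − 7 days = Sep 20, 2013.
The health inspection is passed: Sep 20, 2013 − 15 days = Sep 5, 2013.
Construction is finished: Sep 5, 2013 − 17 days = Aug 19, 2013.
The build-out permit is issued: Aug 19, 2013 − 5 weeks = Jul 15, 2013.
The lease is signed: Jul 15, 2013 − 40 days = Jun 5, 2013.

5 June 2013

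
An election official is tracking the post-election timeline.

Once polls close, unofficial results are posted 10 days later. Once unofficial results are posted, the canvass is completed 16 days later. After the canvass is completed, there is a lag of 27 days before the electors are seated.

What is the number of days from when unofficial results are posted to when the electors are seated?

43 days

Causal path: unofficial results are posted → the canvass is completed → the electors are seated.
Total delay along the path: 16 + 27 = 43 days.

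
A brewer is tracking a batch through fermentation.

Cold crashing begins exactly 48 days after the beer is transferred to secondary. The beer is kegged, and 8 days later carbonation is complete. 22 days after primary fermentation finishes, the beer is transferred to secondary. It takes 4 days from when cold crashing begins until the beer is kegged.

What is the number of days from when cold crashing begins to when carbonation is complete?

Causal path: cold crashing begins → the beer is kegged → carbonation is complete.
Total delay along the path: 4 + 8 = 12 days.

12 days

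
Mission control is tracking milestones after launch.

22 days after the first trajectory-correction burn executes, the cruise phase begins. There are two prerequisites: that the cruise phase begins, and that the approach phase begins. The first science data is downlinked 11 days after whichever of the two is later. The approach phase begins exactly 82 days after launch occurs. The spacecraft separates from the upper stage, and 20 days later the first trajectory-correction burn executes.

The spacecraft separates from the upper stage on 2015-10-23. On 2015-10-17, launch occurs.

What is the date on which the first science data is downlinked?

The spacecraft separates from the upper stage: Oct 23, 2015.
The first trajectory-correction burn executes: Oct 23, 2015 + 20 days = Nov 12, 2015.
The cruise phase begins: Nov 12, 2015 + 22 days = Dec 4, 2015.
Launch occurs: Oct 17, 2015.
The approach phase begins: Oct 17, 2015 + 82 days = Jan 7, 2016.
Both prerequisites met — the cruise phase begins (Dec 4, 2015), the approach phase begins (Jan 7, 2016); the later is Jan 7, 2016.
The first science data is downlinked: Jan 7, 2016 + 11 days = Jan 18, 2016.

2016-01-18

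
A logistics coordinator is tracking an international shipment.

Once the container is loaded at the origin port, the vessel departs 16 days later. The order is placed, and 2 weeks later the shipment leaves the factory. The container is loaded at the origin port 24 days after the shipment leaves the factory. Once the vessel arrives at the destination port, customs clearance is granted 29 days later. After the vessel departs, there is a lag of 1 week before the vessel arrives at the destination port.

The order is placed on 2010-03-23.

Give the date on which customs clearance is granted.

The order is placed: Mar 23, 2010.
The shipment leaves the factory: Mar 23, 2010 + 2 weeks = Apr 6, 2010.
The container is loaded at the origin port: Apr 6, 2010 + 24 days = Apr 30, 2010.
The vessel departs: Apr 30, 2010 + 16 days = May 16, 2010.
The vessel arrives at the destination port: May 16, 2010 + 1 week = May 23, 2010.
Customs clearance is granted: May 23, 2010 + 29 days = Jun 21, 2010.

2010-06-21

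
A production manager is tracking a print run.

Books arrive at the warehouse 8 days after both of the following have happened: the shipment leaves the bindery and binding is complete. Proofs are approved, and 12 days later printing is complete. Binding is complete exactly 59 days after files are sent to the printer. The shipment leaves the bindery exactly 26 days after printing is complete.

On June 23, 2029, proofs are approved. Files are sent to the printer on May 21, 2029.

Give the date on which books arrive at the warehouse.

Proofs are approved: Jun 23, 2029.
Printing is complete: Jun 23, 2029 + 12 days = Jul 5, 2029.
The shipment leaves the bindery: Jul 5, 2029 + 26 days = Jul 31, 2029.
Files are sent to the printer: May 21, 2029.
Binding is complete: May 21, 2029 + 59 days = Jul 19, 2029.
Both prerequisites met — the shipment leaves the bindery (Jul 31, 2029), binding is complete (Jul 19, 2029); the later is Jul 31, 2029.
Books arrive at the warehouse: Jul 31, 2029 + 8 days = Aug 8, 2029.

August 8, 2029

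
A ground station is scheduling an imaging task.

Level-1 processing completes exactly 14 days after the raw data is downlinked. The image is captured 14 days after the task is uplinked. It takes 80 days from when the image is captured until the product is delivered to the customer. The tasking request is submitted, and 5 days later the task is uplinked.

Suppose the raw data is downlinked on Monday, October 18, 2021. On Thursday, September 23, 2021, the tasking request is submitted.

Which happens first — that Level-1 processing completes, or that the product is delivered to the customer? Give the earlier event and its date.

Level-1 processing completes — Monday, November 1, 2021

The raw data is downlinked: Oct 18, 2021.
Level-1 processing completes: Oct 18, 2021 + 14 days = Nov 1, 2021.
The tasking request is submitted: Sep 23, 2021.
The task is uplinked: Sep 23, 2021 + 5 days = Sep 28, 2021.
The image is captured: Sep 28, 2021 + 14 days = Oct 12, 2021.
The product is delivered to the customer: Oct 12, 2021 + 80 days = Dec 31, 2021.
Comparing: Level-1 processing completes on Nov 1, 2021 vs the product is delivered to the customer on Dec 31, 2021. Earlier: Level-1 processing completes.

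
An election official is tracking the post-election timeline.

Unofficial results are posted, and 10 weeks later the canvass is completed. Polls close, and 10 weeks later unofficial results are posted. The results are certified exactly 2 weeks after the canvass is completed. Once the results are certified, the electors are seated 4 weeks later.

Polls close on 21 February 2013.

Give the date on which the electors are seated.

Polls close: Feb 21, 2013.
Unofficial results are posted: Feb 21, 2013 + 10 weeks = May 2, 2013.
The canvass is completed: May 2, 2013 + 10 weeks = Jul 11, 2013.
The results are certified: Jul 11, 2013 + 2 weeks = Jul 25, 2013.
The electors are seated: Jul 25, 2013 + 4 weeks = Aug 22, 2013.

22 August 2013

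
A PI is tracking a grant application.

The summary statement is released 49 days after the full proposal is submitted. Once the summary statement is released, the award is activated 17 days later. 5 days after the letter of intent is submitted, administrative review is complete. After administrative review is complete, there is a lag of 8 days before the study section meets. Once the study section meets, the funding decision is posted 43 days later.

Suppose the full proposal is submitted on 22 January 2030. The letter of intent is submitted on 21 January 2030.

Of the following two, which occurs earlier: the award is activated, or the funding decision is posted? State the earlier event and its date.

The funding decision is posted — 18 March 2030

The full proposal is submitted: Jan 22, 2030.
The summary statement is released: Jan 22, 2030 + 49 days = Mar 12, 2030.
The award is activated: Mar 12, 2030 + 17 days = Mar 29, 2030.
The letter of intent is submitted: Jan 21, 2030.
Administrative review is complete: Jan 21, 2030 + 5 days = Jan 26, 2030.
The study section meets: Jan 26, 2030 + 8 days = Feb 3, 2030.
The funding decision is posted: Feb 3, 2030 + 43 days = Mar 18, 2030.
Comparing: the award is activated on Mar 29, 2030 vs the funding decision is posted on Mar 18, 2030. Earlier: the funding decision is posted.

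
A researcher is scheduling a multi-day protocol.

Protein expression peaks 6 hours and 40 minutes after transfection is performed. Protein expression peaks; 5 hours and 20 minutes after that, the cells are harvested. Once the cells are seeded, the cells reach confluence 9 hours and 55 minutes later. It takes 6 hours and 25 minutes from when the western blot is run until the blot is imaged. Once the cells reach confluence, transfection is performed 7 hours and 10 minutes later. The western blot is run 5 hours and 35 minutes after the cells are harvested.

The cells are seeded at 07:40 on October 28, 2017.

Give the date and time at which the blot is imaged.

The cells are seeded: 07:40 Oct 28, 2017.
The cells reach confluence: 07:40 Oct 28, 2017 + 9h55m = 17:35 Oct 28, 2017.
Transfection is performed: 17:35 Oct 28, 2017 + 7h10m = 00:45 Oct 29, 2017.
Protein expression peaks: 00:45 Oct 29, 2017 + 6h40m = 07:25 Oct 29, 2017.
The cells are harvested: 07:25 Oct 29, 2017 + 5h20m = 12:45 Oct 29, 2017.
The western blot is run: 12:45 Oct 29, 2017 + 5h35m = 18:20 Oct 29, 2017.
The blot is imaged: 18:20 Oct 29, 2017 + 6h25m = 00:45 Oct 30, 2017.

00:45 on October 30, 2017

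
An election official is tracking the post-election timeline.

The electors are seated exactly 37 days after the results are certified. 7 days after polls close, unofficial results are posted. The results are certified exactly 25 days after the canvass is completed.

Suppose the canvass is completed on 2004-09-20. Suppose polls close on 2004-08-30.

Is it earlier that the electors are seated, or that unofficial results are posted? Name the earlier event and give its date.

The canvass is completed: Sep 20, 2004.
The results are certified: Sep 20, 2004 + 25 days = Oct 15, 2004.
The electors are seated: Oct 15, 2004 + 37 days = Nov 21, 2004.
Polls close: Aug 30, 2004.
Unofficial results are posted: Aug 30, 2004 + 7 days = Sep 6, 2004.
Comparing: the electors are seated on Nov 21, 2004 vs unofficial results are posted on Sep 6, 2004. Earlier: unofficial results are posted.

Unofficial results are posted — 2004-09-06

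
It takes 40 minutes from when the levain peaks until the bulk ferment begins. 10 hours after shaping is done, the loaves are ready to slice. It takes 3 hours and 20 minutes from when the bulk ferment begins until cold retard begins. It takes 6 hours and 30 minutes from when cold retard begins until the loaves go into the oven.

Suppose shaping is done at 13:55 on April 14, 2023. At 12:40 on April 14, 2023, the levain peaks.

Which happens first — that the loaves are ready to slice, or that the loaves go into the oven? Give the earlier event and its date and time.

The loaves go into the oven — 23:10 on April 14, 2023

Shaping is done: 13:55 Apr 14, 2023.
The loaves are ready to slice: 13:55 Apr 14, 2023 + 10h = 23:55 Apr 14, 2023.
The levain peaks: 12:40 Apr 14, 2023.
The bulk ferment begins: 12:40 Apr 14, 2023 + 40m = 13:20 Apr 14, 2023.
Cold retard begins: 13:20 Apr 14, 2023 + 3h20m = 16:40 Apr 14, 2023.
The loaves go into the oven: 16:40 Apr 14, 2023 + 6h30m = 23:10 Apr 14, 2023.
Comparing: the loaves are ready to slice at 23:55 Apr 14, 2023 vs the loaves go into the oven at 23:10 Apr 14, 2023. Earlier: the loaves go into the oven.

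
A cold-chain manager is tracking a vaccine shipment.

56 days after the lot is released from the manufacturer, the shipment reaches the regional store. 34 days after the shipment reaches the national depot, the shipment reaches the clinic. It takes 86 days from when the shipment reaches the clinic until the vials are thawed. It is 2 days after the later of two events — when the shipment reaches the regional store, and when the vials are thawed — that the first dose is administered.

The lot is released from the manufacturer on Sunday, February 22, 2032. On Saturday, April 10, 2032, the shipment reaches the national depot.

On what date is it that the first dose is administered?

Tuesday, August 10, 2032

The lot is released from the manufacturer: Feb 22, 2032.
The shipment reaches the regional store: Feb 22, 2032 + 56 days = Apr 18, 2032.
The shipment reaches the national depot: Apr 10, 2032.
The shipment reaches the clinic: Apr 10, 2032 + 34 days = May 14, 2032.
The vials are thawed: May 14, 2032 + 86 days = Aug 8, 2032.
Both prerequisites met — the shipment reaches the regional store (Apr 18, 2032), the vials are thawed (Aug 8, 2032); the later is Aug 8, 2032.
The first dose is administered: Aug 8, 2032 + 2 days = Aug 10, 2032.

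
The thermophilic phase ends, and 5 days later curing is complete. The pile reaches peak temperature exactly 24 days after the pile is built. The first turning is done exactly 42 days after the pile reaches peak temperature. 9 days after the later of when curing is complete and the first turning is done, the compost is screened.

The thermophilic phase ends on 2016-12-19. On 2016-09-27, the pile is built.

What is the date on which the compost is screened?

The thermophilic phase ends: Dec 19, 2016.
Curing is complete: Dec 19, 2016 + 5 days = Dec 24, 2016.
The pile is built: Sep 27, 2016.
The pile reaches peak temperature: Sep 27, 2016 + 24 days = Oct 21, 2016.
The first turning is done: Oct 21, 2016 + 42 days = Dec 2, 2016.
Both prerequisites met — curing is complete (Dec 24, 2016), the first turning is done (Dec 2, 2016); the later is Dec 24, 2016.
The compost is screened: Dec 24, 2016 + 9 days = Jan 2, 2017.

2017-01-02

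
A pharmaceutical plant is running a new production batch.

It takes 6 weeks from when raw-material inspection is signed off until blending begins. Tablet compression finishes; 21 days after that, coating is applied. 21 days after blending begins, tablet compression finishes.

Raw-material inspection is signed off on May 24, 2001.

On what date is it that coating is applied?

Aug 16, 2001

Raw-material inspection is signed off: May 24, 2001.
Blending begins: May 24, 2001 + 6 weeks = Jul 5, 2001.
Tablet compression finishes: Jul 5, 2001 + 21 days = Jul 26, 2001.
Coating is applied: Jul 26, 2001 + 21 days = Aug 16, 2001.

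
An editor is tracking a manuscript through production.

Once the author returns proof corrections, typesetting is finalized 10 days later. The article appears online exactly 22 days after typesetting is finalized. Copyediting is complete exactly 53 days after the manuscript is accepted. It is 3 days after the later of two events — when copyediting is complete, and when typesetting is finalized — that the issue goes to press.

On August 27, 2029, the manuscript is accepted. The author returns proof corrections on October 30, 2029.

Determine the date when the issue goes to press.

November 12, 2029

The manuscript is accepted: Aug 27, 2029.
Copyediting is complete: Aug 27, 2029 + 53 days = Oct 19, 2029.
The author returns proof corrections: Oct 30, 2029.
Typesetting is finalized: Oct 30, 2029 + 10 days = Nov 9, 2029.
Both prerequisites met — copyediting is complete (Oct 19, 2029), typesetting is finalized (Nov 9, 2029); the later is Nov 9, 2029.
The issue goes to press: Nov 9, 2029 + 3 days = Nov 12, 2029.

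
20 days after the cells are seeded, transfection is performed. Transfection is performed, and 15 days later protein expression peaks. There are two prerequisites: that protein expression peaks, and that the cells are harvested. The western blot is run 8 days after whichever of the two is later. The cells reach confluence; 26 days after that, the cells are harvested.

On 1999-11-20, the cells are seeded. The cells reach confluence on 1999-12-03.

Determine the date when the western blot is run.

2000-01-06

The cells are seeded: Nov 20, 1999.
Transfection is performed: Nov 20, 1999 + 20 days = Dec 10, 1999.
Protein expression peaks: Dec 10, 1999 + 15 days = Dec 25, 1999.
The cells reach confluence: Dec 3, 1999.
The cells are harvested: Dec 3, 1999 + 26 days = Dec 29, 1999.
Both prerequisites met — protein expression peaks (Dec 25, 1999), the cells are harvested (Dec 29, 1999); the later is Dec 29, 1999.
The western blot is run: Dec 29, 1999 + 8 days = Jan 6, 2000.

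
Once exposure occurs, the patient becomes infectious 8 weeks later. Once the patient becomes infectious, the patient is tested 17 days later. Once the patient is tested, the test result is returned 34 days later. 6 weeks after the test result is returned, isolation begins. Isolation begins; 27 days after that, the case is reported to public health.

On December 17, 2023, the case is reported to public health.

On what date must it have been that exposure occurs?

June 24, 2023

The case is reported to public health: Dec 17, 2023.
Isolation begins: Dec 17, 2023 − 27 days = Nov 20, 2023.
The test result is returned: Nov 20, 2023 − 6 weeks = Oct 9, 2023.
The patient is tested: Oct 9, 2023 − 34 days = Sep 5, 2023.
The patient becomes infectious: Sep 5, 2023 − 17 days = Aug 19, 2023.
Exposure occurs: Aug 19, 2023 − 8 weeks = Jun 24, 2023.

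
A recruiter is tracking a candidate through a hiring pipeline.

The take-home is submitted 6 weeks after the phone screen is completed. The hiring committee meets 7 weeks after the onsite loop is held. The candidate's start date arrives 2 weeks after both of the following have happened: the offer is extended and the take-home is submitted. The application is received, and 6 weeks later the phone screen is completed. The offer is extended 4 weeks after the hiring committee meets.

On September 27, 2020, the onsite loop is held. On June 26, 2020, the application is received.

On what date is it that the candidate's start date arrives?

December 27, 2020

The onsite loop is held: Sep 27, 2020.
The hiring committee meets: Sep 27, 2020 + 7 weeks = Nov 15, 2020.
The offer is extended: Nov 15, 2020 + 4 weeks = Dec 13, 2020.
The application is received: Jun 26, 2020.
The phone screen is completed: Jun 26, 2020 + 6 weeks = Aug 7, 2020.
The take-home is submitted: Aug 7, 2020 + 6 weeks = Sep 18, 2020.
Both prerequisites met — the offer is extended (Dec 13, 2020), the take-home is submitted (Sep 18, 2020); the later is Dec 13, 2020.
The candidate's start date arrives: Dec 13, 2020 + 2 weeks = Dec 27, 2020.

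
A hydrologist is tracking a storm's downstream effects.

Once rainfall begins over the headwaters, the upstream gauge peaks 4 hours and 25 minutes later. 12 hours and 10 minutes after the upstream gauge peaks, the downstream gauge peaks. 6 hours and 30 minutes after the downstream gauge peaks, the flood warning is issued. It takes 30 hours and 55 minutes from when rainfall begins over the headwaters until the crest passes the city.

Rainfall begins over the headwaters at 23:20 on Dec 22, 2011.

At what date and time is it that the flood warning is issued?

22:25 on Dec 23, 2011

Rainfall begins over the headwaters: 23:20 Dec 22, 2011.
The upstream gauge peaks: 23:20 Dec 22, 2011 + 4h25m = 03:45 Dec 23, 2011.
The downstream gauge peaks: 03:45 Dec 23, 2011 + 12h10m = 15:55 Dec 23, 2011.
The flood warning is issued: 15:55 Dec 23, 2011 + 6h30m = 22:25 Dec 23, 2011.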